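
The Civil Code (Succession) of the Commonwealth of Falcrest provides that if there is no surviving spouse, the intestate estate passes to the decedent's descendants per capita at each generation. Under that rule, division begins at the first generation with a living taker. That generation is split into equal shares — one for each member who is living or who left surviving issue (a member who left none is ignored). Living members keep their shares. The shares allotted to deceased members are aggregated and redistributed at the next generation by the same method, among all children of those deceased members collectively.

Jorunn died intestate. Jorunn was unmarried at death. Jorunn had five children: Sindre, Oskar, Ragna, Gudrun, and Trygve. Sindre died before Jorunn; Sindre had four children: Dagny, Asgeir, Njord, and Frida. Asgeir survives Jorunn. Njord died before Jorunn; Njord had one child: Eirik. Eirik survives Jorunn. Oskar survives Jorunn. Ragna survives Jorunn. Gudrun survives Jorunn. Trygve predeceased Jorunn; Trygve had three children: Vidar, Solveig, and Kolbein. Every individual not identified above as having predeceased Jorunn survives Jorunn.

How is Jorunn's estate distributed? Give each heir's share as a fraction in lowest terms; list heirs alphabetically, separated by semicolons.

Asgeir 2/35; Dagny 2/35; Eirik 2/35; Frida 2/35; Gudrun 1/5; Kolbein 2/35; Oskar 1/5; Ragna 1/5; Solveig 2/35; Vidar 2/35

There is no surviving spouse, so the entire estate passes to Jorunn's descendants per capita at each generation.
At generation 1 (Sindre, Oskar, Ragna, Gudrun, Trygve) there are 5 shares of (1)/5 = 1/5 each.
Living: Oskar, Ragna, and Gudrun — each takes 1/5.
Deceased: Sindre and Trygve. Their combined 2/5 is pooled and carried to generation 2.
At generation 2 (Dagny, Asgeir, Njord, Frida, Vidar, Solveig, Kolbein) there are 7 shares of (2/5)/7 = 2/35 each.
Living: Dagny, Asgeir, Frida, Vidar, Solveig, and Kolbein — each takes 2/35.
Deceased: Njord. That 2/35 share is carried to generation 3.
At generation 3 (Eirik) there are 1 shares of (2/35)/1 = 2/35 each.
Living: Eirik — each takes 2/35.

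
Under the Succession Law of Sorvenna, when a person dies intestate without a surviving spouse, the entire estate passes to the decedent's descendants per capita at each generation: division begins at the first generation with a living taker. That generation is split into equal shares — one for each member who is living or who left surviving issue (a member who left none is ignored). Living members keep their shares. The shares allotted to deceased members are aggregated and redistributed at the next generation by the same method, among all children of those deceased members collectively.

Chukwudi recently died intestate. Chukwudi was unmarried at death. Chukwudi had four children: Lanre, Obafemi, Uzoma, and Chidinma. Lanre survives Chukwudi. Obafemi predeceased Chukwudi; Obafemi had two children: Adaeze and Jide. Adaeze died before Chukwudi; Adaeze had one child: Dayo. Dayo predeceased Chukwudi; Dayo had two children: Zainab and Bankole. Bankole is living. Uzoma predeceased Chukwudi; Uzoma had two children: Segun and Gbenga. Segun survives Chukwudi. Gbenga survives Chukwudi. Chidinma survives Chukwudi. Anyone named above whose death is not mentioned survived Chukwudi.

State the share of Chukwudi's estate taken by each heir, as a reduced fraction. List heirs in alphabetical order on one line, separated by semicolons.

There is no surviving spouse, so the entire estate passes to Chukwudi's descendants per capita at each generation.
At generation 1 (Lanre, Obafemi, Uzoma, Chidinma) there are 4 shares of (1)/4 = 1/4 each.
Living: Lanre and Chidinma — each takes 1/4.
Deceased: Obafemi and Uzoma. Their combined 1/2 is pooled and carried to generation 2.
At generation 2 (Adaeze, Jide, Segun, Gbenga) there are 4 shares of (1/2)/4 = 1/8 each.
Living: Jide, Segun, and Gbenga — each takes 1/8.
Deceased: Adaeze. That 1/8 share is carried to generation 3.
At generation 3 (Dayo) there are 1 shares of (1/8)/1 = 1/8 each.
Deceased: Dayo. That 1/8 share is carried to generation 4.
At generation 4 (Zainab, Bankole) there are 2 shares of (1/8)/2 = 1/16 each.
Living: Zainab and Bankole — each takes 1/16.

Bankole 1/16; Chidinma 1/4; Gbenga 1/8; Jide 1/8; Lanre 1/4; Segun 1/8; Zainab 1/16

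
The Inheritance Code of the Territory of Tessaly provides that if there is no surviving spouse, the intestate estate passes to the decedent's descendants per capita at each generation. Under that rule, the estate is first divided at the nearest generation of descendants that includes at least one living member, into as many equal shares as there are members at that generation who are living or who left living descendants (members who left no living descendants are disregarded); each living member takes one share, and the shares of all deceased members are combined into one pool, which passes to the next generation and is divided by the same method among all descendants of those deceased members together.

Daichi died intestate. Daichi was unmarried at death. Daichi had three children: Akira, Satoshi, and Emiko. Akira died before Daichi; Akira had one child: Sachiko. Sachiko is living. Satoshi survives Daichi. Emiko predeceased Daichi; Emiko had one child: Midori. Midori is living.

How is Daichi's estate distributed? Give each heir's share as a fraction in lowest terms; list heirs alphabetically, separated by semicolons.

There is no surviving spouse, so the entire estate passes to Daichi's descendants per capita at each generation.
At generation 1 (Akira, Satoshi, Emiko) there are 3 shares of (1)/3 = 1/3 each.
Living: Satoshi — each takes 1/3.
Deceased: Akira and Emiko. Their combined 2/3 is pooled and carried to generation 2.
At generation 2 (Sachiko, Midori) there are 2 shares of (2/3)/2 = 1/3 each.
Living: Sachiko and Midori — each takes 1/3.

Midori 1/3; Sachiko 1/3; Satoshi 1/3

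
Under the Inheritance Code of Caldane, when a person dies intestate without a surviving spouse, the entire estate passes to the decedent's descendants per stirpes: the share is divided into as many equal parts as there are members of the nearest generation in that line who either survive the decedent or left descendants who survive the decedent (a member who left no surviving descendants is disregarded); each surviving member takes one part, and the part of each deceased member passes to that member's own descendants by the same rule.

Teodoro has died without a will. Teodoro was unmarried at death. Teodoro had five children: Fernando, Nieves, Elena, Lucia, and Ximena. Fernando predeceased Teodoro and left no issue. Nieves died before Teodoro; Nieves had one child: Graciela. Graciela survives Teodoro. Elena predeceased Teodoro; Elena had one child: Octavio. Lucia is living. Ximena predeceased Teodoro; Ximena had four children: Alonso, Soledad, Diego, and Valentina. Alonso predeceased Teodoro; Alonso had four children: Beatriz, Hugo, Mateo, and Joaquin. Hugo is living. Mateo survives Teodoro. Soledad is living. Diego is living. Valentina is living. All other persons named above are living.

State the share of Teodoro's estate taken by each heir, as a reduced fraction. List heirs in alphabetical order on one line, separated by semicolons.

Beatriz 1/64; Diego 1/16; Graciela 1/4; Hugo 1/64; Joaquin 1/64; Lucia 1/4; Mateo 1/64; Octavio 1/4; Soledad 1/16; Valentina 1/16

There is no surviving spouse, so the entire estate passes to Teodoro's descendants per stirpes.
Fernando left no surviving issue, so that branch lapses and is disregarded.
The estate is divided into 4 equal shares of 1/4 among Nieves, Elena, Lucia, Ximena.
Nieves predeceased; the 1/4 allotted to Nieves's branch passes to Nieves's issue by representation.
Graciela is the sole taker at this level and receives the full 1/4.
Elena predeceased; the 1/4 allotted to Elena's branch passes to Elena's issue by representation.
Octavio is the sole taker at this level and receives the full 1/4.
Lucia is living and takes 1/4.
Ximena predeceased; the 1/4 allotted to Ximena's branch passes to Ximena's issue by representation.
The 1/4 is divided into 4 equal shares of 1/16 among Alonso, Soledad, Diego, Valentina.
Alonso predeceased; the 1/16 allotted to Alonso's branch passes to Alonso's issue by representation.
The 1/16 is divided into 4 equal shares of 1/64 among Beatriz, Hugo, Mateo, Joaquin.
Beatriz is living and takes 1/64.
Hugo is living and takes 1/64.
Mateo is living and takes 1/64.
Joaquin is living and takes 1/64.
Soledad is living and takes 1/16.
Diego is living and takes 1/16.
Valentina is living and takes 1/16.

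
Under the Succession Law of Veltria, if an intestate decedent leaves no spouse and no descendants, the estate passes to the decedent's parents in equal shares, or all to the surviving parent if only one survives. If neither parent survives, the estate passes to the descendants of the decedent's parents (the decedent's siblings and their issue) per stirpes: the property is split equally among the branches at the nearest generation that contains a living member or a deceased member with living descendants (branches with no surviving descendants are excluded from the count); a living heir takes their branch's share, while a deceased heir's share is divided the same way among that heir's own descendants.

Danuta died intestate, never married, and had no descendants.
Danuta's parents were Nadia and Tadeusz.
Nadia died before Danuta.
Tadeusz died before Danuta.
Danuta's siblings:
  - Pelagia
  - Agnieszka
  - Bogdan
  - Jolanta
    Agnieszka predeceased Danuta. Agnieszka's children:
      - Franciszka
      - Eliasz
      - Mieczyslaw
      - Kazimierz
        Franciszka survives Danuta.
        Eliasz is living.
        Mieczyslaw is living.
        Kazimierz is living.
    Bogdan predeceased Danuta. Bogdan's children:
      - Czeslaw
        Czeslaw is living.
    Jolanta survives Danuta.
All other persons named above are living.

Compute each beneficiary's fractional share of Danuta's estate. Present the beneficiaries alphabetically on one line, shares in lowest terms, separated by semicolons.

Czeslaw 1/4; Eliasz 1/16; Franciszka 1/16; Jolanta 1/4; Kazimierz 1/16; Mieczyslaw 1/16; Pelagia 1/4

Neither parent survives and there are no descendants, so the estate passes to Danuta's siblings and their issue per stirpes.
The estate is divided into 4 equal shares of 1/4 among Pelagia, Agnieszka, Bogdan, Jolanta.
Pelagia is living and takes 1/4.
Agnieszka predeceased; the 1/4 allotted to Agnieszka's branch passes to Agnieszka's issue by representation.
The 1/4 is divided into 4 equal shares of 1/16 among Franciszka, Eliasz, Mieczyslaw, Kazimierz.
Franciszka is living and takes 1/16.
Eliasz is living and takes 1/16.
Mieczyslaw is living and takes 1/16.
Kazimierz is living and takes 1/16.
Bogdan predeceased; the 1/4 allotted to Bogdan's branch passes to Bogdan's issue by representation.
Czeslaw is the sole taker at this level and receives the full 1/4.
Jolanta is living and takes 1/4.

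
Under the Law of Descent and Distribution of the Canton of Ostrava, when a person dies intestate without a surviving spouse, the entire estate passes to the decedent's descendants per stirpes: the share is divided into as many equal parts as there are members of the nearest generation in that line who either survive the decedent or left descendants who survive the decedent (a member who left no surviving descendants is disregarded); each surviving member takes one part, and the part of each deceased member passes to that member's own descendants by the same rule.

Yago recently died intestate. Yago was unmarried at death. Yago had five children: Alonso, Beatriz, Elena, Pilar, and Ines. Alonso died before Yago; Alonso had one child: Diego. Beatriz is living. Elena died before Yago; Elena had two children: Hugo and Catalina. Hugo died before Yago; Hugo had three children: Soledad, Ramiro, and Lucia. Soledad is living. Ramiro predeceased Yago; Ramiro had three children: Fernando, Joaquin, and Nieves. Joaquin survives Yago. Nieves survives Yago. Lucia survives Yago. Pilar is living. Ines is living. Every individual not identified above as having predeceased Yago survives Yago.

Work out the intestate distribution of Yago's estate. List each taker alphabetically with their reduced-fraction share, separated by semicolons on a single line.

There is no surviving spouse, so the entire estate passes to Yago's descendants per stirpes.
The estate is divided into 5 equal shares of 1/5 among Alonso, Beatriz, Elena, Pilar, Ines.
Alonso predeceased; the 1/5 allotted to Alonso's branch passes to Alonso's issue by representation.
Diego is the sole taker at this level and receives the full 1/5.
Beatriz is living and takes 1/5.
Elena predeceased; the 1/5 allotted to Elena's branch passes to Elena's issue by representation.
The 1/5 is divided into 2 equal shares of 1/10 among Hugo, Catalina.
Hugo predeceased; the 1/10 allotted to Hugo's branch passes to Hugo's issue by representation.
The 1/10 is divided into 3 equal shares of 1/30 among Soledad, Ramiro, Lucia.
Soledad is living and takes 1/30.
Ramiro predeceased; the 1/30 allotted to Ramiro's branch passes to Ramiro's issue by representation.
The 1/30 is divided into 3 equal shares of 1/90 among Fernando, Joaquin, Nieves.
Fernando is living and takes 1/90.
Joaquin is living and takes 1/90.
Nieves is living and takes 1/90.
Lucia is living and takes 1/30.
Catalina is living and takes 1/10.
Pilar is living and takes 1/5.
Ines is living and takes 1/5.

Beatriz 1/5; Catalina 1/10; Diego 1/5; Fernando 1/90; Ines 1/5; Joaquin 1/90; Lucia 1/30; Nieves 1/90; Pilar 1/5; Soledad 1/30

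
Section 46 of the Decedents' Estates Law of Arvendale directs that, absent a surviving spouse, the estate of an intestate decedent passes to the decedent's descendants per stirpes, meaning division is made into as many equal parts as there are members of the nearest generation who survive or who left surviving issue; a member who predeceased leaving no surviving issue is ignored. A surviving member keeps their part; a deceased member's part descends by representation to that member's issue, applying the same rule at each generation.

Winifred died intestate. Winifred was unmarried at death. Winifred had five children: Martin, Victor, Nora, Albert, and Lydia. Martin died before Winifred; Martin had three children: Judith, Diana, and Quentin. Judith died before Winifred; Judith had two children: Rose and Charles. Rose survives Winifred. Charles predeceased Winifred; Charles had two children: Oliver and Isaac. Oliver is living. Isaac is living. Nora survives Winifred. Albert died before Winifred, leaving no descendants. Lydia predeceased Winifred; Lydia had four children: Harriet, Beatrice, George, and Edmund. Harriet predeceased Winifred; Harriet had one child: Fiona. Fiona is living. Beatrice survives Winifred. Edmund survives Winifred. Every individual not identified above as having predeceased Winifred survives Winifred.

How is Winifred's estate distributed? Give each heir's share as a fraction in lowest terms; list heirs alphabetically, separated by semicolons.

There is no surviving spouse, so the entire estate passes to Winifred's descendants per stirpes.
Albert left no surviving issue, so that branch lapses and is disregarded.
The estate is divided into 4 equal shares of 1/4 among Martin, Victor, Nora, Lydia.
Martin predeceased; the 1/4 allotted to Martin's branch passes to Martin's issue by representation.
The 1/4 is divided into 3 equal shares of 1/12 among Judith, Diana, Quentin.
Judith predeceased; the 1/12 allotted to Judith's branch passes to Judith's issue by representation.
The 1/12 is divided into 2 equal shares of 1/24 among Rose, Charles.
Rose is living and takes 1/24.
Charles predeceased; the 1/24 allotted to Charles's branch passes to Charles's issue by representation.
The 1/24 is divided into 2 equal shares of 1/48 among Oliver, Isaac.
Oliver is living and takes 1/48.
Isaac is living and takes 1/48.
Diana is living and takes 1/12.
Quentin is living and takes 1/12.
Victor is living and takes 1/4.
Nora is living and takes 1/4.
Lydia predeceased; the 1/4 allotted to Lydia's branch passes to Lydia's issue by representation.
The 1/4 is divided into 4 equal shares of 1/16 among Harriet, Beatrice, George, Edmund.
Harriet predeceased; the 1/16 allotted to Harriet's branch passes to Harriet's issue by representation.
Fiona is the sole taker at this level and receives the full 1/16.
Beatrice is living and takes 1/16.
George is living and takes 1/16.
Edmund is living and takes 1/16.

Beatrice 1/16; Diana 1/12; Edmund 1/16; Fiona 1/16; George 1/16; Isaac 1/48; Nora 1/4; Oliver 1/48; Quentin 1/12; Rose 1/24; Victor 1/4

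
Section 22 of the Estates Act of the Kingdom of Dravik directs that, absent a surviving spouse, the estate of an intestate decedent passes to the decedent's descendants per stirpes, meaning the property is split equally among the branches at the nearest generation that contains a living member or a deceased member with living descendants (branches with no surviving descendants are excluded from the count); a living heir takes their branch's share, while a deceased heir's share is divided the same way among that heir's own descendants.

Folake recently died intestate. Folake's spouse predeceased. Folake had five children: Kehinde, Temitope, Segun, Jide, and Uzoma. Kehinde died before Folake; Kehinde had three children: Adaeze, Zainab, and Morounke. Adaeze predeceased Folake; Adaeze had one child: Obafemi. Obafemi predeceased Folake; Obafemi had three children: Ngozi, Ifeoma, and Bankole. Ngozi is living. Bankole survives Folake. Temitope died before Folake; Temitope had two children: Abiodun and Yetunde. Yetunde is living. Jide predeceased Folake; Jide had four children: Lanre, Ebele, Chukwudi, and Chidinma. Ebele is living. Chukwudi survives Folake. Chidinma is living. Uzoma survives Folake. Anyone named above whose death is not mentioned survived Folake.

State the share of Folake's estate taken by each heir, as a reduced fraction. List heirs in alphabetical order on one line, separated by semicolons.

There is no surviving spouse, so the entire estate passes to Folake's descendants per stirpes.
The estate is divided into 5 equal shares of 1/5 among Kehinde, Temitope, Segun, Jide, Uzoma.
Kehinde predeceased; the 1/5 allotted to Kehinde's branch passes to Kehinde's issue by representation.
The 1/5 is divided into 3 equal shares of 1/15 among Adaeze, Zainab, Morounke.
Adaeze predeceased; the 1/15 allotted to Adaeze's branch passes to Adaeze's issue by representation.
Obafemi's line is the sole branch at this level, so the full 1/15 passes to Obafemi's issue by representation.
The 1/15 is divided into 3 equal shares of 1/45 among Ngozi, Ifeoma, Bankole.
Ngozi is living and takes 1/45.
Ifeoma is living and takes 1/45.
Bankole is living and takes 1/45.
Zainab is living and takes 1/15.
Morounke is living and takes 1/15.
Temitope predeceased; the 1/5 allotted to Temitope's branch passes to Temitope's issue by representation.
The 1/5 is divided into 2 equal shares of 1/10 among Abiodun, Yetunde.
Abiodun is living and takes 1/10.
Yetunde is living and takes 1/10.
Segun is living and takes 1/5.
Jide predeceased; the 1/5 allotted to Jide's branch passes to Jide's issue by representation.
The 1/5 is divided into 4 equal shares of 1/20 among Lanre, Ebele, Chukwudi, Chidinma.
Lanre is living and takes 1/20.
Ebele is living and takes 1/20.
Chukwudi is living and takes 1/20.
Chidinma is living and takes 1/20.
Uzoma is living and takes 1/5.

Abiodun 1/10; Bankole 1/45; Chidinma 1/20; Chukwudi 1/20; Ebele 1/20; Ifeoma 1/45; Lanre 1/20; Morounke 1/15; Ngozi 1/45; Segun 1/5; Uzoma 1/5; Yetunde 1/10; Zainab 1/15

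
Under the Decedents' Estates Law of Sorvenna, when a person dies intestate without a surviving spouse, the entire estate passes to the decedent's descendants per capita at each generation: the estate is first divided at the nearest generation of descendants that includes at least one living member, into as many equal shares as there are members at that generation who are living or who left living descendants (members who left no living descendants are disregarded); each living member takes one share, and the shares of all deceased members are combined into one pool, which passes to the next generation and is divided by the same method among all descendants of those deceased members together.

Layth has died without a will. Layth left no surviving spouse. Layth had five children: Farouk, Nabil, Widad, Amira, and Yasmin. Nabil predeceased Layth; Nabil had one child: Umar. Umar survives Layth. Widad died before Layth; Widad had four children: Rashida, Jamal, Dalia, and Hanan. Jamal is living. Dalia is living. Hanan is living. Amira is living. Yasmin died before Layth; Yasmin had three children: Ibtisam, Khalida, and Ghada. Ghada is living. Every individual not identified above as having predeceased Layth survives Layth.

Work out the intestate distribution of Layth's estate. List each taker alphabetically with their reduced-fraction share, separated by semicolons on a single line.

Amira 1/5; Dalia 3/40; Farouk 1/5; Ghada 3/40; Hanan 3/40; Ibtisam 3/40; Jamal 3/40; Khalida 3/40; Rashida 3/40; Umar 3/40

There is no surviving spouse, so the entire estate passes to Layth's descendants per capita at each generation.
At generation 1 (Farouk, Nabil, Widad, Amira, Yasmin) there are 5 shares of (1)/5 = 1/5 each.
Living: Farouk and Amira — each takes 1/5.
Deceased: Nabil, Widad, and Yasmin. Their combined 3/5 is pooled and carried to generation 2.
At generation 2 (Umar, Rashida, Jamal, Dalia, Hanan, Ibtisam, Khalida, Ghada) there are 8 shares of (3/5)/8 = 3/40 each.
Living: Umar, Rashida, Jamal, Dalia, Hanan, Ibtisam, Khalida, and Ghada — each takes 3/40.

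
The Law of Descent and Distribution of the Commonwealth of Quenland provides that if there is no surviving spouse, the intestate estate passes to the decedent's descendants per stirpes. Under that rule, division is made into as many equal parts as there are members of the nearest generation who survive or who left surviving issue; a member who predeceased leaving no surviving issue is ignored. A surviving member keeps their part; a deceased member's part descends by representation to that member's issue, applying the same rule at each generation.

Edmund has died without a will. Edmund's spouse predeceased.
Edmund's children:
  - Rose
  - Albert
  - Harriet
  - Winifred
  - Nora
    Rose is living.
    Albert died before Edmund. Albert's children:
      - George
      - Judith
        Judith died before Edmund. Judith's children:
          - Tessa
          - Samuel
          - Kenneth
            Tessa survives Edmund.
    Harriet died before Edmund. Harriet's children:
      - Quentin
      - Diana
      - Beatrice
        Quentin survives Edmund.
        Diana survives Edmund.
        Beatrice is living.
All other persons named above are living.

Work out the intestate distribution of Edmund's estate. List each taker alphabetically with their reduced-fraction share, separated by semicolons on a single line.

There is no surviving spouse, so the entire estate passes to Edmund's descendants per stirpes.
The estate is divided into 5 equal shares of 1/5 among Rose, Albert, Harriet, Winifred, Nora.
Rose is living and takes 1/5.
Albert predeceased; the 1/5 allotted to Albert's branch passes to Albert's issue by representation.
The 1/5 is divided into 2 equal shares of 1/10 among George, Judith.
George is living and takes 1/10.
Judith predeceased; the 1/10 allotted to Judith's branch passes to Judith's issue by representation.
The 1/10 is divided into 3 equal shares of 1/30 among Tessa, Samuel, Kenneth.
Tessa is living and takes 1/30.
Samuel is living and takes 1/30.
Kenneth is living and takes 1/30.
Harriet predeceased; the 1/5 allotted to Harriet's branch passes to Harriet's issue by representation.
The 1/5 is divided into 3 equal shares of 1/15 among Quentin, Diana, Beatrice.
Quentin is living and takes 1/15.
Diana is living and takes 1/15.
Beatrice is living and takes 1/15.
Winifred is living and takes 1/5.
Nora is living and takes 1/5.

Beatrice 1/15; Diana 1/15; George 1/10; Kenneth 1/30; Nora 1/5; Quentin 1/15; Rose 1/5; Samuel 1/30; Tessa 1/30; Winifred 1/5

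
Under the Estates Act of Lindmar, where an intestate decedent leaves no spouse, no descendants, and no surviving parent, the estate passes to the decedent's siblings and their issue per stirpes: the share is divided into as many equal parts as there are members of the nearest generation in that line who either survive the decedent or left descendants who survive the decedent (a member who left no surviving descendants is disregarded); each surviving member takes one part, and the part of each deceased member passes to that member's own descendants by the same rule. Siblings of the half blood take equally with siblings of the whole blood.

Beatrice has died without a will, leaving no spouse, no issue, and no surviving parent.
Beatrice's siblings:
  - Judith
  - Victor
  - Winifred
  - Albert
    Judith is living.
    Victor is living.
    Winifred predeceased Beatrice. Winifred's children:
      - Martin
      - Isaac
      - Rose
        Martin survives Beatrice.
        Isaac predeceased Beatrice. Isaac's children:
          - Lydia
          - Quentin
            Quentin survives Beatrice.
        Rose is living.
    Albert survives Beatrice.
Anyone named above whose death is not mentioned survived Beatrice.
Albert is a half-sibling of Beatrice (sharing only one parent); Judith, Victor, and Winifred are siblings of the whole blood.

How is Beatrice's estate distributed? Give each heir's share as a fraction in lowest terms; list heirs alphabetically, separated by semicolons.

Albert 1/4; Judith 1/4; Lydia 1/24; Martin 1/12; Quentin 1/24; Rose 1/12; Victor 1/4

No spouse, descendants, or parent survives, so the estate passes to Beatrice's siblings per stirpes.
Half-blood and whole-blood siblings take equally under the stated rule.
The estate is divided into 4 equal shares of 1/4 among Judith, Victor, Winifred, Albert.
Judith is living and takes 1/4.
Victor is living and takes 1/4.
Winifred predeceased; the 1/4 allotted to Winifred's branch passes to Winifred's issue by representation.
The 1/4 is divided into 3 equal shares of 1/12 among Martin, Isaac, Rose.
Martin is living and takes 1/12.
Isaac predeceased; the 1/12 allotted to Isaac's branch passes to Isaac's issue by representation.
The 1/12 is divided into 2 equal shares of 1/24 among Lydia, Quentin.
Lydia is living and takes 1/24.
Quentin is living and takes 1/24.
Rose is living and takes 1/12.
Albert is living and takes 1/4.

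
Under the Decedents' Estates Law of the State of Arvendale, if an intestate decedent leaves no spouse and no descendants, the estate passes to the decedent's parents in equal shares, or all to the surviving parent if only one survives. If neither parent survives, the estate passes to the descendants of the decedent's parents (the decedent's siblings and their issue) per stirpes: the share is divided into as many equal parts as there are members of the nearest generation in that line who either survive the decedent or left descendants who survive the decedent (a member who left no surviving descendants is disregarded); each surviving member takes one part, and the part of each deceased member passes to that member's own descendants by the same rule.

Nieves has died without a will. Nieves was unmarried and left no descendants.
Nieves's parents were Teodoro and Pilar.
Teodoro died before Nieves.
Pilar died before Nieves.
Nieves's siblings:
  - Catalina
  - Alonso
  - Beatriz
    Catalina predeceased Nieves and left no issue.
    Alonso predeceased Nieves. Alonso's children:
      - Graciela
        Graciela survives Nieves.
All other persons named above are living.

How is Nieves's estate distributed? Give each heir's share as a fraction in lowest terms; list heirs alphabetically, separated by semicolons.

Beatriz 1/2; Graciela 1/2

Neither parent survives and there are no descendants, so the estate passes to Nieves's siblings and their issue per stirpes.
Catalina left no surviving issue, so that branch lapses and is disregarded.
The estate is divided into 2 equal shares of 1/2 among Alonso, Beatriz.
Alonso predeceased; the 1/2 allotted to Alonso's branch passes to Alonso's issue by representation.
Graciela is the sole taker at this level and receives the full 1/2.
Beatriz is living and takes 1/2.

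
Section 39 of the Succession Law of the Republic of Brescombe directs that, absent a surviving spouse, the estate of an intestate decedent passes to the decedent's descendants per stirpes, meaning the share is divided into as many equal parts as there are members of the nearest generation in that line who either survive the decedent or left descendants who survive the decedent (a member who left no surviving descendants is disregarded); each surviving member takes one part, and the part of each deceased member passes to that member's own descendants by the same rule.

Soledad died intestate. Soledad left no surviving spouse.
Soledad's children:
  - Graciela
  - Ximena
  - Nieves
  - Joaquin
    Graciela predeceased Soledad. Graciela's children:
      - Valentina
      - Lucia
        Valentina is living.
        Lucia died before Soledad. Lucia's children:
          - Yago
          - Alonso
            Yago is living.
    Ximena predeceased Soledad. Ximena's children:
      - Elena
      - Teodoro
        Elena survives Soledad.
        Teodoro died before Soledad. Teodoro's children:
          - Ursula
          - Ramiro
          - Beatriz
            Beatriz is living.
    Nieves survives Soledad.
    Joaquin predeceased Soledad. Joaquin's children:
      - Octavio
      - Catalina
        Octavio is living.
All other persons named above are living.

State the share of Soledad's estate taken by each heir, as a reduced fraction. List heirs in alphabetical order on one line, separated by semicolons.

There is no surviving spouse, so the entire estate passes to Soledad's descendants per stirpes.
The estate is divided into 4 equal shares of 1/4 among Graciela, Ximena, Nieves, Joaquin.
Graciela predeceased; the 1/4 allotted to Graciela's branch passes to Graciela's issue by representation.
The 1/4 is divided into 2 equal shares of 1/8 among Valentina, Lucia.
Valentina is living and takes 1/8.
Lucia predeceased; the 1/8 allotted to Lucia's branch passes to Lucia's issue by representation.
The 1/8 is divided into 2 equal shares of 1/16 among Yago, Alonso.
Yago is living and takes 1/16.
Alonso is living and takes 1/16.
Ximena predeceased; the 1/4 allotted to Ximena's branch passes to Ximena's issue by representation.
The 1/4 is divided into 2 equal shares of 1/8 among Elena, Teodoro.
Elena is living and takes 1/8.
Teodoro predeceased; the 1/8 allotted to Teodoro's branch passes to Teodoro's issue by representation.
The 1/8 is divided into 3 equal shares of 1/24 among Ursula, Ramiro, Beatriz.
Ursula is living and takes 1/24.
Ramiro is living and takes 1/24.
Beatriz is living and takes 1/24.
Nieves is living and takes 1/4.
Joaquin predeceased; the 1/4 allotted to Joaquin's branch passes to Joaquin's issue by representation.
The 1/4 is divided into 2 equal shares of 1/8 among Octavio, Catalina.
Octavio is living and takes 1/8.
Catalina is living and takes 1/8.

Alonso 1/16; Beatriz 1/24; Catalina 1/8; Elena 1/8; Nieves 1/4; Octavio 1/8; Ramiro 1/24; Ursula 1/24; Valentina 1/8; Yago 1/16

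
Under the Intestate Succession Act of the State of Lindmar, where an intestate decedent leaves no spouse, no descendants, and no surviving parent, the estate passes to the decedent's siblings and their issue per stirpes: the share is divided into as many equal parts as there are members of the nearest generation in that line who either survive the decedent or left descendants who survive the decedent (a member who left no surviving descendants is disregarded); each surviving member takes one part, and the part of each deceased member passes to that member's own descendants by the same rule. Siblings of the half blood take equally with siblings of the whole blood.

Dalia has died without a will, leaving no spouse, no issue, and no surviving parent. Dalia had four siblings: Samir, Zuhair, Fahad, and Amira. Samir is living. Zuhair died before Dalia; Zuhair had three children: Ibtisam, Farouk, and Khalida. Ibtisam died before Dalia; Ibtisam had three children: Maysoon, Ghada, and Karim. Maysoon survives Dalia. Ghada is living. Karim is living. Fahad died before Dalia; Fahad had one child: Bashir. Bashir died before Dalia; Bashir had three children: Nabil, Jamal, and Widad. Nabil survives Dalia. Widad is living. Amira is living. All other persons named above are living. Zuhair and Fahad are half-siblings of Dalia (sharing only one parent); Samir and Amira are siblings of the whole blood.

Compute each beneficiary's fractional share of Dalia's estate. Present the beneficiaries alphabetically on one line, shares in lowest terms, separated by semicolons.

No spouse, descendants, or parent survives, so the estate passes to Dalia's siblings per stirpes.
Half-blood and whole-blood siblings take equally under the stated rule.
The estate is divided into 4 equal shares of 1/4 among Samir, Zuhair, Fahad, Amira.
Samir is living and takes 1/4.
Zuhair predeceased; the 1/4 allotted to Zuhair's branch passes to Zuhair's issue by representation.
The 1/4 is divided into 3 equal shares of 1/12 among Ibtisam, Farouk, Khalida.
Ibtisam predeceased; the 1/12 allotted to Ibtisam's branch passes to Ibtisam's issue by representation.
The 1/12 is divided into 3 equal shares of 1/36 among Maysoon, Ghada, Karim.
Maysoon is living and takes 1/36.
Ghada is living and takes 1/36.
Karim is living and takes 1/36.
Farouk is living and takes 1/12.
Khalida is living and takes 1/12.
Fahad predeceased; the 1/4 allotted to Fahad's branch passes to Fahad's issue by representation.
Bashir's line is the sole branch at this level, so the full 1/4 passes to Bashir's issue by representation.
The 1/4 is divided into 3 equal shares of 1/12 among Nabil, Jamal, Widad.
Nabil is living and takes 1/12.
Jamal is living and takes 1/12.
Widad is living and takes 1/12.
Amira is living and takes 1/4.

Amira 1/4; Farouk 1/12; Ghada 1/36; Jamal 1/12; Karim 1/36; Khalida 1/12; Maysoon 1/36; Nabil 1/12; Samir 1/4; Widad 1/12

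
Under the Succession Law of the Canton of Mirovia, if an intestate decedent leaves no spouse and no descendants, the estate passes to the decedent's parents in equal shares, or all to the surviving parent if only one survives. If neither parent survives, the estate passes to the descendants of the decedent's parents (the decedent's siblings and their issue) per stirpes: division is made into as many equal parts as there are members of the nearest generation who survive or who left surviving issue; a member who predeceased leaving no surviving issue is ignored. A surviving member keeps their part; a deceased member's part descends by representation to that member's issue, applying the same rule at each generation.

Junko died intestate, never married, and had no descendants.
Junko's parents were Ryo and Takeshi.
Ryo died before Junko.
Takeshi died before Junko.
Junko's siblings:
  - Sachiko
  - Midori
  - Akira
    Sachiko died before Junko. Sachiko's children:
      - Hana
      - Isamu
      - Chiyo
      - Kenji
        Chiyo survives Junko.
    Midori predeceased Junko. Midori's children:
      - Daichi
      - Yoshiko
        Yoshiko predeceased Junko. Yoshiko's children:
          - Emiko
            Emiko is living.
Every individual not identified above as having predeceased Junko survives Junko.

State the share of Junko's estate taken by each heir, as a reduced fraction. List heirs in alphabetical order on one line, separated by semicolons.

Akira 1/3; Chiyo 1/12; Daichi 1/6; Emiko 1/6; Hana 1/12; Isamu 1/12; Kenji 1/12

Neither parent survives and there are no descendants, so the estate passes to Junko's siblings and their issue per stirpes.
The estate is divided into 3 equal shares of 1/3 among Sachiko, Midori, Akira.
Sachiko predeceased; the 1/3 allotted to Sachiko's branch passes to Sachiko's issue by representation.
The 1/3 is divided into 4 equal shares of 1/12 among Hana, Isamu, Chiyo, Kenji.
Hana is living and takes 1/12.
Isamu is living and takes 1/12.
Chiyo is living and takes 1/12.
Kenji is living and takes 1/12.
Midori predeceased; the 1/3 allotted to Midori's branch passes to Midori's issue by representation.
The 1/3 is divided into 2 equal shares of 1/6 among Daichi, Yoshiko.
Daichi is living and takes 1/6.
Yoshiko predeceased; the 1/6 allotted to Yoshiko's branch passes to Yoshiko's issue by representation.
Emiko is the sole taker at this level and receives the full 1/6.
Akira is living and takes 1/3.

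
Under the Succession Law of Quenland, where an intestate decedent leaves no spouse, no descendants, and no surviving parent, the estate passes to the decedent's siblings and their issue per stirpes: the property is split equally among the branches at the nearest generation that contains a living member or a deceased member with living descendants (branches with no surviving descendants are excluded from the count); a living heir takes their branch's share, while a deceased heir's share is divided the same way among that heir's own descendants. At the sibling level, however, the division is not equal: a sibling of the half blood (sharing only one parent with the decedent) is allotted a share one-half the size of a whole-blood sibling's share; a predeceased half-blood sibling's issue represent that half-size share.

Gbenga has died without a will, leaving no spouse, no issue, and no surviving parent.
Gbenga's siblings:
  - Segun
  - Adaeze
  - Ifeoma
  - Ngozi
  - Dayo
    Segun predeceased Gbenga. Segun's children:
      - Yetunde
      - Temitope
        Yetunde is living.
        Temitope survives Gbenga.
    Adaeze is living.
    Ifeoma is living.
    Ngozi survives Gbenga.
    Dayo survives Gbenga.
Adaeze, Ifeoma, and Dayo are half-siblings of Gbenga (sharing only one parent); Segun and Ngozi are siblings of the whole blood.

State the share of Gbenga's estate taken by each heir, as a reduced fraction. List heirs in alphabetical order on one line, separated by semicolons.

No spouse, descendants, or parent survives, so the estate passes to Gbenga's siblings per stirpes.
Half-blood siblings count for one-half the weight of whole-blood siblings at the initial division.
Dividing 1 in proportion to weights (total weight 7/2): Segun (weight 1) → 2/7; Adaeze (weight 1/2) → 1/7; Ifeoma (weight 1/2) → 1/7; Ngozi (weight 1) → 2/7; Dayo (weight 1/2) → 1/7.
Segun predeceased; the 2/7 allotted to Segun's branch passes to Segun's issue by representation.
The 2/7 is divided into 2 equal shares of 1/7 among Yetunde, Temitope.
Yetunde is living and takes 1/7.
Temitope is living and takes 1/7.
Adaeze is living and takes 1/7.
Ifeoma is living and takes 1/7.
Ngozi is living and takes 2/7.
Dayo is living and takes 1/7.

Adaeze 1/7; Dayo 1/7; Ifeoma 1/7; Ngozi 2/7; Temitope 1/7; Yetunde 1/7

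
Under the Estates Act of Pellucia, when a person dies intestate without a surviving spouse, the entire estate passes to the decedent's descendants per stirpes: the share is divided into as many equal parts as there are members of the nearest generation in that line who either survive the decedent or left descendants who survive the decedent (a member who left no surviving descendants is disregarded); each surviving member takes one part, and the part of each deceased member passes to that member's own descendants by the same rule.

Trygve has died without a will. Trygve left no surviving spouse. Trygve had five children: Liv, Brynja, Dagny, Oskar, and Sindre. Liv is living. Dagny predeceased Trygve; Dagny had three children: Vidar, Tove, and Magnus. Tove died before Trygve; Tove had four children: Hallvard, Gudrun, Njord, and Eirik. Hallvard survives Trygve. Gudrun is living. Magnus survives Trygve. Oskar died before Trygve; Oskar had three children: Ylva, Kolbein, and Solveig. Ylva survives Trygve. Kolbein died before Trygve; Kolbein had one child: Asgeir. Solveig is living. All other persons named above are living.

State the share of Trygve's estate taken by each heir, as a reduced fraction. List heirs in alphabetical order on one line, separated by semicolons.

Asgeir 1/15; Brynja 1/5; Eirik 1/60; Gudrun 1/60; Hallvard 1/60; Liv 1/5; Magnus 1/15; Njord 1/60; Sindre 1/5; Solveig 1/15; Vidar 1/15; Ylva 1/15

There is no surviving spouse, so the entire estate passes to Trygve's descendants per stirpes.
The estate is divided into 5 equal shares of 1/5 among Liv, Brynja, Dagny, Oskar, Sindre.
Liv is living and takes 1/5.
Brynja is living and takes 1/5.
Dagny predeceased; the 1/5 allotted to Dagny's branch passes to Dagny's issue by representation.
The 1/5 is divided into 3 equal shares of 1/15 among Vidar, Tove, Magnus.
Vidar is living and takes 1/15.
Tove predeceased; the 1/15 allotted to Tove's branch passes to Tove's issue by representation.
The 1/15 is divided into 4 equal shares of 1/60 among Hallvard, Gudrun, Njord, Eirik.
Hallvard is living and takes 1/60.
Gudrun is living and takes 1/60.
Njord is living and takes 1/60.
Eirik is living and takes 1/60.
Magnus is living and takes 1/15.
Oskar predeceased; the 1/5 allotted to Oskar's branch passes to Oskar's issue by representation.
The 1/5 is divided into 3 equal shares of 1/15 among Ylva, Kolbein, Solveig.
Ylva is living and takes 1/15.
Kolbein predeceased; the 1/15 allotted to Kolbein's branch passes to Kolbein's issue by representation.
Asgeir is the sole taker at this level and receives the full 1/15.
Solveig is living and takes 1/15.
Sindre is living and takes 1/5.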